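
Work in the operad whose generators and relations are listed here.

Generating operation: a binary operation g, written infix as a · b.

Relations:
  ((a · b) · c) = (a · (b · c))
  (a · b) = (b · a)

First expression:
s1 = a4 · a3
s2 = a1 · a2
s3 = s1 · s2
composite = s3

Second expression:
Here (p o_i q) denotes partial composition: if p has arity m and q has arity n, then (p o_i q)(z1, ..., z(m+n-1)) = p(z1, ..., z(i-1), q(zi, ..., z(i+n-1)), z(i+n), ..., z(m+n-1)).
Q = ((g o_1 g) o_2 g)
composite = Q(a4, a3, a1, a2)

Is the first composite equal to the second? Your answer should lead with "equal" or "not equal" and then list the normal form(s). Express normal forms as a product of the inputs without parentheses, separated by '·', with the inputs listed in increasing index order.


Normal form of the first expression: a1 · a2 · a3 · a4
Normal form of the second expression: a1 · a2 · a3 · a4
The forms coincide; equal.

equal — both sides give a1 · a2 · a3 · a4


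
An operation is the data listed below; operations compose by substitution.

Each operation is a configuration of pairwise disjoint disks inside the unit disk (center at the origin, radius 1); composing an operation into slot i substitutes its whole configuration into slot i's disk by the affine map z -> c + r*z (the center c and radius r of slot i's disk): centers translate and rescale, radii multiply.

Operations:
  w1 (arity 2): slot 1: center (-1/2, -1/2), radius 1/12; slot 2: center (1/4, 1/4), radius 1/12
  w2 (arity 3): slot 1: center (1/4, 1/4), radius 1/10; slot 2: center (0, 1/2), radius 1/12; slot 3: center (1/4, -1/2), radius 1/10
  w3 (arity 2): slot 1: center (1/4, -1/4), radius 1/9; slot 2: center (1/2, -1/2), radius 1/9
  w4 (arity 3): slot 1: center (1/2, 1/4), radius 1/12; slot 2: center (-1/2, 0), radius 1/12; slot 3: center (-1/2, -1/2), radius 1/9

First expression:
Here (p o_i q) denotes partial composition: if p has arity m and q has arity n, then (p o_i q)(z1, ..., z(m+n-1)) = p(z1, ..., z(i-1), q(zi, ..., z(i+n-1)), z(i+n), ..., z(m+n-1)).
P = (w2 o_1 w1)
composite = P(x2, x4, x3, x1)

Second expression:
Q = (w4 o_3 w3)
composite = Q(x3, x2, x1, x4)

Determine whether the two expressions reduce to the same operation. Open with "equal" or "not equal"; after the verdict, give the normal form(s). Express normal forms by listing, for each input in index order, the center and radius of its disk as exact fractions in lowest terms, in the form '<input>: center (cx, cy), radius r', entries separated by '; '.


not equal — first x1: center (1/4, -1/2), radius 1/10; x2: center (1/5, 1/5), radius 1/120; x3: center (0, 1/2), radius 1/12; x4: center (11/40, 11/40), radius 1/120, second x1: center (-17/36, -19/36), radius 1/81; x2: center (-1/2, 0), radius 1/12; x3: center (1/2, 1/4), radius 1/12; x4: center (-4/9, -5/9), radius 1/81

Reducing the first expression gives x1: center (1/4, -1/2), radius 1/10; x2: center (1/5, 1/5), radius 1/120; x3: center (0, 1/2), radius 1/12; x4: center (11/40, 11/40), radius 1/120
Reducing the second expression gives x1: center (-17/36, -19/36), radius 1/81; x2: center (-1/2, 0), radius 1/12; x3: center (1/2, 1/4), radius 1/12; x4: center (-4/9, -5/9), radius 1/81
No match — not equal.


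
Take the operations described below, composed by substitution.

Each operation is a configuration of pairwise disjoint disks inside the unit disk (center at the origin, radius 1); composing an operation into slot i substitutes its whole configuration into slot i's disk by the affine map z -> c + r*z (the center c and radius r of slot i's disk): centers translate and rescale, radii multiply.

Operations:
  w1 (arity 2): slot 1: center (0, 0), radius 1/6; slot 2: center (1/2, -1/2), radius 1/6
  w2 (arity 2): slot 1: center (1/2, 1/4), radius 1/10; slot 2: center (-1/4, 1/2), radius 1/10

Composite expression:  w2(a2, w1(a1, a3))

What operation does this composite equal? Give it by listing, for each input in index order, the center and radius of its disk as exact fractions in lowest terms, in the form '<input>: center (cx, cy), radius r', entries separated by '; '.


Each a-disk chains the slot maps above it in w2; radii multiply.
for a2, the 1-step affine chain lands on center (1/2, 1/4), radius 1/10
for a1, the 2-step affine chain lands on center (-1/4, 1/2), radius 1/60
for a3, the 2-step affine chain lands on center (-1/5, 9/20), radius 1/60

a1: center (-1/4, 1/2), radius 1/60; a2: center (1/2, 1/4), radius 1/10; a3: center (-1/5, 9/20), radius 1/60


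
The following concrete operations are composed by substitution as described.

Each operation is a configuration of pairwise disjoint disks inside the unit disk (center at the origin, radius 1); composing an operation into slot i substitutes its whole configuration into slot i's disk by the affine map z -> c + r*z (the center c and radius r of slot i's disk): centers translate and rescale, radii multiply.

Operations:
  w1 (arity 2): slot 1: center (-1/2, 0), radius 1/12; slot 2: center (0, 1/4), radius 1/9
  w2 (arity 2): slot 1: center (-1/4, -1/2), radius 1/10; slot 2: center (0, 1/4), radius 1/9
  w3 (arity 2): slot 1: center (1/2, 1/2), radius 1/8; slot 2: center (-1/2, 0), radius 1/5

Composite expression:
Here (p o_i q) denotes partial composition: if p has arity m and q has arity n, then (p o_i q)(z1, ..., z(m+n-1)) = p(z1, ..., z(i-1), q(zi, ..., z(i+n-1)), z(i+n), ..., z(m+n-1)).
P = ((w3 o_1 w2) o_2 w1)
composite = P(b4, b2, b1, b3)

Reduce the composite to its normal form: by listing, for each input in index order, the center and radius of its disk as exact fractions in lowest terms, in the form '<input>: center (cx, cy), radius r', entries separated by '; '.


b1: center (1/2, 77/144), radius 1/648; b2: center (71/144, 17/32), radius 1/864; b3: center (-1/2, 0), radius 1/5; b4: center (15/32, 7/16), radius 1/80

Each b-disk chains the slot maps above it in w3; radii multiply.
for b4, the 2-step affine chain lands on center (15/32, 7/16), radius 1/80
for b2, the 3-step affine chain lands on center (71/144, 17/32), radius 1/864
for b1, the 3-step affine chain lands on center (1/2, 77/144), radius 1/648
for b3, the 1-step affine chain lands on center (-1/2, 0), radius 1/5


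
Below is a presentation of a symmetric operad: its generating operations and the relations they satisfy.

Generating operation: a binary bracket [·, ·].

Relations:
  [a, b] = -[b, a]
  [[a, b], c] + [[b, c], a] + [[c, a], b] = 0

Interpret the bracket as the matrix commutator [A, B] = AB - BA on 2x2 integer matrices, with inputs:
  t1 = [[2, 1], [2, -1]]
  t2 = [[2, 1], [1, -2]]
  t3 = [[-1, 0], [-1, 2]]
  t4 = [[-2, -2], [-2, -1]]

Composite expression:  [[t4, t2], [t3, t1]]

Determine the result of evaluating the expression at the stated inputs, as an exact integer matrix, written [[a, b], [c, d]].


[t4, t2] = [[0, 7], [-7, 0]]
[t3, t1] = [[1, -3], [3, -1]]
[[t4, t2], [t3, t1]] = [[0, -14], [-14, 0]]

[[0, -14], [-14, 0]]


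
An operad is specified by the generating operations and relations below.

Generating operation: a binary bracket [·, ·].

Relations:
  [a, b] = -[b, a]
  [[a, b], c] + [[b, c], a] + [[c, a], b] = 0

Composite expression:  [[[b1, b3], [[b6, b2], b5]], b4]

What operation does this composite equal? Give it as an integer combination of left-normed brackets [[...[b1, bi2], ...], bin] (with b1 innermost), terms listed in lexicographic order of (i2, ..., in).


-[[[[[b1, b3], b2], b6], b5], b4] + [[[[[b1, b3], b5], b2], b6], b4] - [[[[[b1, b3], b5], b6], b2], b4] + [[[[[b1, b3], b6], b2], b5], b4]

A multilinear Lie element is pinned by b1-initial words (b1 innermost).
Composite bracket: [[[b1, b3], [[b6, b2], b5]], b4]
Applying ab - ba throughout gives 32 signed words (2^5 = 32).
Only words starting with b1 matter:
  b1b3b2b6b5b4 appears with sign -1, giving the term -[[[[[b1, b3], b2], b6], b5], b4]
  b1b3b5b2b6b4 appears with sign +1, giving the term +[[[[[b1, b3], b5], b2], b6], b4]
  b1b3b5b6b2b4 appears with sign -1, giving the term -[[[[[b1, b3], b5], b6], b2], b4]
  b1b3b6b2b5b4 appears with sign +1, giving the term +[[[[[b1, b3], b6], b2], b5], b4]


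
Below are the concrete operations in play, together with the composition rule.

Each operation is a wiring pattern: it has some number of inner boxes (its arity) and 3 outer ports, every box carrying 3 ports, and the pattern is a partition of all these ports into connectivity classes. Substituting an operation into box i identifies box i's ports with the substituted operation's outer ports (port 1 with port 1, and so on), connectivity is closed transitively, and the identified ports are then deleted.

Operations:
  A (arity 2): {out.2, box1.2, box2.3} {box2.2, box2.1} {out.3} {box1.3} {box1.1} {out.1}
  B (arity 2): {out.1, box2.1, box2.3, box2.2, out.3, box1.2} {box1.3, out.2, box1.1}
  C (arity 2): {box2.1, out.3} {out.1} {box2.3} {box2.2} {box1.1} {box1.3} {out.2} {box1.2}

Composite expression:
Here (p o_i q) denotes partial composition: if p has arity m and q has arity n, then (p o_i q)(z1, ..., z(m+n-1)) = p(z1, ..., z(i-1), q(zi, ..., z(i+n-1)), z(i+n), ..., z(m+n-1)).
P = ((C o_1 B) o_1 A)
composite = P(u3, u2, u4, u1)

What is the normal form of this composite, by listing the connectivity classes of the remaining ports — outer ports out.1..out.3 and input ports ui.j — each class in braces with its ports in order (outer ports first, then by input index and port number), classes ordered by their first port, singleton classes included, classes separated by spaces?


{out.1} {out.2} {out.3, u1.1} {u1.2} {u1.3} {u2.1, u2.2} {u2.3, u3.2, u4.1, u4.2, u4.3} {u3.1} {u3.3}

Two ports join when wires chain via C-identified ports.
stage A: inputs (u3, u2), connectivity {out.1} {out.2, u2.3, u3.2} {out.3} {u2.1, u2.2} {u3.1} {u3.3}, out.j its boundary
stage B: inputs (u3, u2, u4), connectivity {out.1, out.3, u2.3, u3.2, u4.1, u4.2, u4.3} {out.2} {u2.1, u2.2} {u3.1} {u3.3}, out.j its boundary
stage C: inputs (u3, u2, u4, u1), connectivity {out.1} {out.2} {out.3, u1.1} {u1.2} {u1.3} {u2.1, u2.2} {u2.3, u3.2, u4.1, u4.2, u4.3} {u3.1} {u3.3}, out.j its boundary


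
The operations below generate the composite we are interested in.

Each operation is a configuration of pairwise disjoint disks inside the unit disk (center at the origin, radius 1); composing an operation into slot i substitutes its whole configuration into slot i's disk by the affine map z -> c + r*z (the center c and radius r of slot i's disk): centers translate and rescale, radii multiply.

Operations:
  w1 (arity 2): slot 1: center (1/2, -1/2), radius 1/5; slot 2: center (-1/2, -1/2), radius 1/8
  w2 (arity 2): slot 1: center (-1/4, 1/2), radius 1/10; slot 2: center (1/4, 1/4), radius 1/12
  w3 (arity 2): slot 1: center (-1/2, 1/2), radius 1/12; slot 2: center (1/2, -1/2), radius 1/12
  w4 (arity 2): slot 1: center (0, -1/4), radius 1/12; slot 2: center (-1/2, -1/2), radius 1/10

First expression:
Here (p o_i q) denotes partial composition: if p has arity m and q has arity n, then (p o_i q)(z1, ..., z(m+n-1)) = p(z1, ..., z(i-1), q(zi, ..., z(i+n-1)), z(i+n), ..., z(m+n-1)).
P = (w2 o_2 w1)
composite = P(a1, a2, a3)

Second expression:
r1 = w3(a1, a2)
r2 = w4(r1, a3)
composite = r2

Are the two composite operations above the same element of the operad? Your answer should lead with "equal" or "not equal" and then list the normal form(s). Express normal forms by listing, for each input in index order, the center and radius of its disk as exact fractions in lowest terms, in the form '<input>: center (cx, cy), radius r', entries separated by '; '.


In normal form, the first expression is a1: center (-1/4, 1/2), radius 1/10; a2: center (7/24, 5/24), radius 1/60; a3: center (5/24, 5/24), radius 1/96
In normal form, the second expression is a1: center (-1/24, -5/24), radius 1/144; a2: center (1/24, -7/24), radius 1/144; a3: center (-1/2, -1/2), radius 1/10
The forms do not match — not equal.

not equal: they reduce to a1: center (-1/4, 1/2), radius 1/10; a2: center (7/24, 5/24), radius 1/60; a3: center (5/24, 5/24), radius 1/96 and a1: center (-1/24, -5/24), radius 1/144; a2: center (1/24, -7/24), radius 1/144; a3: center (-1/2, -1/2), radius 1/10


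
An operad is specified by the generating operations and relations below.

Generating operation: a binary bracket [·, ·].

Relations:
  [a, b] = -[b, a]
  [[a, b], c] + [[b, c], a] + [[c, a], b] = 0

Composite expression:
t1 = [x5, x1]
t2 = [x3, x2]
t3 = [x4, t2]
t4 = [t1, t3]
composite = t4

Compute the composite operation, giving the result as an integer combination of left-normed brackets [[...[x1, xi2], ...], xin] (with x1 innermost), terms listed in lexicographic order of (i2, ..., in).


Left-normed coefficients sit on the x1-initial expansion words.
Composite bracket: [[x5, x1], [x4, [x3, x2]]]
Applying ab - ba throughout gives 16 signed words (2^4 = 16).
Coefficients come from the x1-initial words:
  sign of x1x5x2x3x4 is -1, so it contributes -[[[[x1, x5], x2], x3], x4]
  sign of x1x5x3x2x4 is +1, so it contributes +[[[[x1, x5], x3], x2], x4]
  sign of x1x5x4x2x3 is +1, so it contributes +[[[[x1, x5], x4], x2], x3]
  sign of x1x5x4x3x2 is -1, so it contributes -[[[[x1, x5], x4], x3], x2]

-[[[[x1, x5], x2], x3], x4] + [[[[x1, x5], x3], x2], x4] + [[[[x1, x5], x4], x2], x3] - [[[[x1, x5], x4], x3], x2]


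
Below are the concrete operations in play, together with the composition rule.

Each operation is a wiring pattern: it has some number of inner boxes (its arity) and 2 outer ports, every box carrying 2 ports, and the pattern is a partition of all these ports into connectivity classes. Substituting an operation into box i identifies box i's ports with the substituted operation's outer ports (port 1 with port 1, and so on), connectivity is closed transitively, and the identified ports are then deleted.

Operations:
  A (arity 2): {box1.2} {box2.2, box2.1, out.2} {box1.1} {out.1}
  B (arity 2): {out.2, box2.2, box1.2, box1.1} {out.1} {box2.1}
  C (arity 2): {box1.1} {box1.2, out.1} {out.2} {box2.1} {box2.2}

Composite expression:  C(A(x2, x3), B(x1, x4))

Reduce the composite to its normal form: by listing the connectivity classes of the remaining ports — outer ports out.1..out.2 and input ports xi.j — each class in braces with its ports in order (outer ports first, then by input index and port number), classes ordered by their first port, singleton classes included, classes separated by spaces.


{out.1, x3.1, x3.2} {out.2} {x1.1, x1.2, x4.2} {x2.1} {x2.2} {x4.1}

Treat the ports identified at C as solder joints: merge, then drop.
stage A: inputs (x2, x3), connectivity {out.1} {out.2, x3.1, x3.2} {x2.1} {x2.2}, out.j its boundary
stage B: inputs (x1, x4), connectivity {out.1} {out.2, x1.1, x1.2, x4.2} {x4.1}, out.j its boundary
stage C: inputs (x2, x3, x1, x4), connectivity {out.1, x3.1, x3.2} {out.2} {x1.1, x1.2, x4.2} {x2.1} {x2.2} {x4.1}, out.j its boundary


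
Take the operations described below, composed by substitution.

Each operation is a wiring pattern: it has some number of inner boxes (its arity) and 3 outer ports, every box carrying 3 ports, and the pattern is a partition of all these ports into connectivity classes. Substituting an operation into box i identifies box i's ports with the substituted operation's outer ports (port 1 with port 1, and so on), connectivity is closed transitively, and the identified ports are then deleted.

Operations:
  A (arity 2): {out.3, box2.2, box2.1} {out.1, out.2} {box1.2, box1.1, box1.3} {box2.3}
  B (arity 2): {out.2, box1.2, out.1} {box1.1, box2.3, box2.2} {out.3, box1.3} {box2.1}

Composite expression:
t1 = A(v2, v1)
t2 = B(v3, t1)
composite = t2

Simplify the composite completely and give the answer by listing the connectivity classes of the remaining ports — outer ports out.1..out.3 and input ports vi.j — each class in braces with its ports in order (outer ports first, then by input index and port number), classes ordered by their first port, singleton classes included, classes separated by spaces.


{out.1, out.2, v3.2} {out.3, v3.3} {v1.1, v1.2, v3.1} {v1.3} {v2.1, v2.2, v2.3}


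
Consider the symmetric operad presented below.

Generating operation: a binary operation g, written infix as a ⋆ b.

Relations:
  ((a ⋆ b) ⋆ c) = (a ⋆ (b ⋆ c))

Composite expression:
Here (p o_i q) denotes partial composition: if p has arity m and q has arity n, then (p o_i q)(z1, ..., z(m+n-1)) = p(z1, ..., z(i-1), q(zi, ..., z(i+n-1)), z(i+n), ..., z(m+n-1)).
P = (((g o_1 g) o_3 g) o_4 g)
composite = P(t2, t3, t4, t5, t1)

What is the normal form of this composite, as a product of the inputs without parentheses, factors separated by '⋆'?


t2 ⋆ t3 ⋆ t4 ⋆ t5 ⋆ t1

Under associativity of g, the answer is the t's in reading order.
(t2 ⋆ t3) flattens to t2 ⋆ t3
(t5 ⋆ t1) flattens to t5 ⋆ t1
(t4 ⋆ (t5 ⋆ t1)) flattens to t4 ⋆ t5 ⋆ t1
((t2 ⋆ t3) ⋆ (t4 ⋆ (t5 ⋆ t1))) flattens to t2 ⋆ t3 ⋆ t4 ⋆ t5 ⋆ t1


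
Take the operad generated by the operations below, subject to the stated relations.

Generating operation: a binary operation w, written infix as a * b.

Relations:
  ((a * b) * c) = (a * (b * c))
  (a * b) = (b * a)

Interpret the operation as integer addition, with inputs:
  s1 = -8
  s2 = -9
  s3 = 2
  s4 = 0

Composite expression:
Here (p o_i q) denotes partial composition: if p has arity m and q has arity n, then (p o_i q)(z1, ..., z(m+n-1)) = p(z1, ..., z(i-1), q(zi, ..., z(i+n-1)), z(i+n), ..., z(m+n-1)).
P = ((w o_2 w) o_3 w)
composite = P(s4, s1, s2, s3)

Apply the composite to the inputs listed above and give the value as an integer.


-15

(s2 * s3) = -7
(s1 * (s2 * s3)) = -15
(s4 * (s1 * (s2 * s3))) = -15


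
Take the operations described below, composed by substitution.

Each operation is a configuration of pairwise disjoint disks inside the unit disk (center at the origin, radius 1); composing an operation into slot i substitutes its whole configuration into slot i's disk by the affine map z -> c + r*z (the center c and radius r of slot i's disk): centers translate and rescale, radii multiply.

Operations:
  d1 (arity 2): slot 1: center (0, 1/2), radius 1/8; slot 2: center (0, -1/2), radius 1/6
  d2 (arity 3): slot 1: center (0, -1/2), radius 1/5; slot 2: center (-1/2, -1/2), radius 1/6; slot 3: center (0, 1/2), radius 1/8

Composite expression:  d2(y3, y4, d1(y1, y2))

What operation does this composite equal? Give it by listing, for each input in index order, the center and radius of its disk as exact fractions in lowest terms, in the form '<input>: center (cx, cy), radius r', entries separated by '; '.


y1: center (0, 9/16), radius 1/64; y2: center (0, 7/16), radius 1/48; y3: center (0, -1/2), radius 1/5; y4: center (-1/2, -1/2), radius 1/6

Nesting under d2 composes maps z -> c + r*z down each y-path.
input y3: applying the 1 nested substitution gives center (0, -1/2), radius 1/5
input y4: applying the 1 nested substitution gives center (-1/2, -1/2), radius 1/6
input y1: applying the 2 nested substitutions gives center (0, 9/16), radius 1/64
input y2: applying the 2 nested substitutions gives center (0, 7/16), radius 1/48


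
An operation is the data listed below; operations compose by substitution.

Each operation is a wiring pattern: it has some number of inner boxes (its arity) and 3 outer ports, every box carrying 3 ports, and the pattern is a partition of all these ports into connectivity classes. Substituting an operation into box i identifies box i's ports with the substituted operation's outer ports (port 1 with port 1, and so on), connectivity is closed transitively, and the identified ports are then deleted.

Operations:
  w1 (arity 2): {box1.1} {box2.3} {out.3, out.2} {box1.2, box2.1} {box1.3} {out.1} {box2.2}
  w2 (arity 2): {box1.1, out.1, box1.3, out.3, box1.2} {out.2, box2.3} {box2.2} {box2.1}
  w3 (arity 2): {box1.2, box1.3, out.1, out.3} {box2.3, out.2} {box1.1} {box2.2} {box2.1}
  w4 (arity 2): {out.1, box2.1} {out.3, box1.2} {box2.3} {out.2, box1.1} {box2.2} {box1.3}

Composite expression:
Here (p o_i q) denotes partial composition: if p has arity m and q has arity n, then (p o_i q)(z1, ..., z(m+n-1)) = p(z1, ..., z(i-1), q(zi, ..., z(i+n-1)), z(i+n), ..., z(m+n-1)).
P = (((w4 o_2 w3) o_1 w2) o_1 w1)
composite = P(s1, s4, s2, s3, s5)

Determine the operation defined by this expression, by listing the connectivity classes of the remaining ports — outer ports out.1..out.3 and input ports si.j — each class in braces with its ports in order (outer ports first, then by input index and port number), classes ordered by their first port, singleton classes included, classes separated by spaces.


{out.1, s3.2, s3.3} {out.2} {out.3, s2.3} {s1.1} {s1.2, s4.1} {s1.3} {s2.1} {s2.2} {s3.1} {s4.2} {s4.3} {s5.1} {s5.2} {s5.3}


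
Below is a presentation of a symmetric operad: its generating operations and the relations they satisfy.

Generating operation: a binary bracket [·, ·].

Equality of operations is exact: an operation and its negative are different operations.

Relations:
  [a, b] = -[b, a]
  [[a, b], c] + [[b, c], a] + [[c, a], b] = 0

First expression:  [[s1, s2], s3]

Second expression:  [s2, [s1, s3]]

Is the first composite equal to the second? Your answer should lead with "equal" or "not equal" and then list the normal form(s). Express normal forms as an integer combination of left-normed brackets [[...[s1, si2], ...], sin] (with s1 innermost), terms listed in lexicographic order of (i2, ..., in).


not equal; the first gives [[s1, s2], s3] and the second -[[s1, s3], s2]

The first expression, normalized: [[s1, s2], s3]
The second expression, normalized: -[[s1, s3], s2]
Distinct normal forms: not equal.


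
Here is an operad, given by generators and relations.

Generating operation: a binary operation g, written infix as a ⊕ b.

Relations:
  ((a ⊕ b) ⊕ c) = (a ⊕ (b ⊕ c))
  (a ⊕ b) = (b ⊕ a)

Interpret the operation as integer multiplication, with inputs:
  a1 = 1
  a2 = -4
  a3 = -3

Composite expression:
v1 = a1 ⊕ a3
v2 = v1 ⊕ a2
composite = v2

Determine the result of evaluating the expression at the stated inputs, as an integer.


12

(a1 ⊕ a3) = -3
((a1 ⊕ a3) ⊕ a2) = 12


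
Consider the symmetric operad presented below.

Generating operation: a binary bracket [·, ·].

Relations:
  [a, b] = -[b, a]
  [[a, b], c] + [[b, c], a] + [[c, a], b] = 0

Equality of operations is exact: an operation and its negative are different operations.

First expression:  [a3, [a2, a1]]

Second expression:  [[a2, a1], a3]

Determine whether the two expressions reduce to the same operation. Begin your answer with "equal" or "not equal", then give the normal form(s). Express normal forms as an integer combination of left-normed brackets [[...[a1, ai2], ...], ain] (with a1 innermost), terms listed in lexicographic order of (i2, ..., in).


not equal; first: [[a1, a2], a3]; second: -[[a1, a2], a3]

In normal form, the first expression is [[a1, a2], a3]
In normal form, the second expression is -[[a1, a2], a3]
The forms do not match — not equal.


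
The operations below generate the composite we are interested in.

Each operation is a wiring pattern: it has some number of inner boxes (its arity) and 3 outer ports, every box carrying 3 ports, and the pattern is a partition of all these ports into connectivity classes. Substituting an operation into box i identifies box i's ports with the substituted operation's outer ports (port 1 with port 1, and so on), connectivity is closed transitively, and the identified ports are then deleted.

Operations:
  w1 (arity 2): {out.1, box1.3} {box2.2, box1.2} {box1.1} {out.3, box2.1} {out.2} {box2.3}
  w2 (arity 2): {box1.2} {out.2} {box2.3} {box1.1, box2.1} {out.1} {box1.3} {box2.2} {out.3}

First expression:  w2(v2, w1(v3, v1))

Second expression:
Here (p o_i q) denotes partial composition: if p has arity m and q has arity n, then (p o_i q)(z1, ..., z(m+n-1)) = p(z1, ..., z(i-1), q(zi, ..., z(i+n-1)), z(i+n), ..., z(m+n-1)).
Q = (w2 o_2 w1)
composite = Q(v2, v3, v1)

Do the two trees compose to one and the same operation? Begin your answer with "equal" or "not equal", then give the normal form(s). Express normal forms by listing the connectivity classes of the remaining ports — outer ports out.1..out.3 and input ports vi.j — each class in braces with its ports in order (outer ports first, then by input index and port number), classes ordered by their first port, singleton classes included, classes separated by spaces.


equal: each reduces to {out.1} {out.2} {out.3} {v1.1} {v1.2, v3.2} {v1.3} {v2.1, v3.3} {v2.2} {v2.3} {v3.1}


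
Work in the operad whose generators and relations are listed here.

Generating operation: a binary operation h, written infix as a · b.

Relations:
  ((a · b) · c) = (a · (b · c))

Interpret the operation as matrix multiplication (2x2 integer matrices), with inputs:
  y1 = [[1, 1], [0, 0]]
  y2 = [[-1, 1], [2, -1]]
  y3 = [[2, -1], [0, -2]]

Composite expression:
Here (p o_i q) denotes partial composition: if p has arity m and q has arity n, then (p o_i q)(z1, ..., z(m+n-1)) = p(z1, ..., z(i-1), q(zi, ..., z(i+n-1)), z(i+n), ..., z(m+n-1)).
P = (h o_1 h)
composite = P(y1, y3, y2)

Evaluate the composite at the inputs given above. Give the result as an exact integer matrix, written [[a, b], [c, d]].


[[-8, 5], [0, 0]]

(y1 · y3) = [[2, -3], [0, 0]]
((y1 · y3) · y2) = [[-8, 5], [0, 0]]


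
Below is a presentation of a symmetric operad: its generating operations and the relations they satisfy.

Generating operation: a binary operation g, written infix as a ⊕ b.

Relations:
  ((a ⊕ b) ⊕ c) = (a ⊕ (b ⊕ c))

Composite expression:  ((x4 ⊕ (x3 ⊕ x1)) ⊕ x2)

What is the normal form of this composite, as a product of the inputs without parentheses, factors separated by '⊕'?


x4 ⊕ x3 ⊕ x1 ⊕ x2

The g-tree's shape is irrelevant; the x-reading-order decides.
(x3 ⊕ x1) flattens to x3 ⊕ x1
(x4 ⊕ (x3 ⊕ x1)) flattens to x4 ⊕ x3 ⊕ x1
((x4 ⊕ (x3 ⊕ x1)) ⊕ x2) flattens to x4 ⊕ x3 ⊕ x1 ⊕ x2


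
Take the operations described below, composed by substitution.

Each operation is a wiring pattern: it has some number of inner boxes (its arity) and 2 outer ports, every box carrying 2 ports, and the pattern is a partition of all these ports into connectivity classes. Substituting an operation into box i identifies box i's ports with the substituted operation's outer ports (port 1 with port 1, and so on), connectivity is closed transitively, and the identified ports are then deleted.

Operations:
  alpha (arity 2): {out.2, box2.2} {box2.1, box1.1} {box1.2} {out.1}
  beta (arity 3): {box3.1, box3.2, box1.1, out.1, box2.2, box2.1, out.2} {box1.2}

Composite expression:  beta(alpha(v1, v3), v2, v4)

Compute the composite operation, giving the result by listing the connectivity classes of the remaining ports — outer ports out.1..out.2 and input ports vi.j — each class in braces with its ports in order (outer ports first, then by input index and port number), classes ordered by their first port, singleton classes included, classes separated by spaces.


Substituting into beta glues patterns; closure does the rest.
composing alpha on (v1, v3), with out.j its own outer ports: {out.1} {out.2, v3.2} {v1.1, v3.1} {v1.2}
composing beta on (v1, v3, v2, v4), with out.j its own outer ports: {out.1, out.2, v2.1, v2.2, v4.1, v4.2} {v1.1, v3.1} {v1.2} {v3.2}

{out.1, out.2, v2.1, v2.2, v4.1, v4.2} {v1.1, v3.1} {v1.2} {v3.2}


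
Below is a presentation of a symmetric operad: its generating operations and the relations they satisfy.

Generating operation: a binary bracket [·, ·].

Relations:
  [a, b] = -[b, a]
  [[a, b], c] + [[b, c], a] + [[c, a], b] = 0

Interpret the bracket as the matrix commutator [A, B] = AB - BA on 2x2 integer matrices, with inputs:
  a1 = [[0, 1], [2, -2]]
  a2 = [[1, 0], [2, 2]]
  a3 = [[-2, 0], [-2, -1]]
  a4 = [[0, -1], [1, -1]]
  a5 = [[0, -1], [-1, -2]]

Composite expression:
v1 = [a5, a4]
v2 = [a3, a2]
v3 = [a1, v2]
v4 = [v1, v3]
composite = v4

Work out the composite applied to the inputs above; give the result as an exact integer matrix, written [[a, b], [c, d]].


[a5, a4] = [[-2, -1], [-3, 2]]
[a3, a2] = [[0, 0], [4, 0]]
[a1, [a3, a2]] = [[4, 0], [-8, -4]]
[[a5, a4], [a1, [a3, a2]]] = [[8, 8], [-56, -8]]

[[8, 8], [-56, -8]]


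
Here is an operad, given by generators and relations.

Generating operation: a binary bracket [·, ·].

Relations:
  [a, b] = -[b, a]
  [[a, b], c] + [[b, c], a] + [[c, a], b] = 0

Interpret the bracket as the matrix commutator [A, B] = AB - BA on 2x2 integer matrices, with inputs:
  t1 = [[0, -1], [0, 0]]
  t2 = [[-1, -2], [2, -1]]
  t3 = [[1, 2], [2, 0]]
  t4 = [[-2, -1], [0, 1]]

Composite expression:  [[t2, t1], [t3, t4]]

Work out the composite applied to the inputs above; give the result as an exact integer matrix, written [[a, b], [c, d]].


[[0, 20], [24, 0]]

[t2, t1] = [[2, 0], [0, -2]]
[t3, t4] = [[2, 5], [-6, -2]]
[[t2, t1], [t3, t4]] = [[0, 20], [24, 0]]


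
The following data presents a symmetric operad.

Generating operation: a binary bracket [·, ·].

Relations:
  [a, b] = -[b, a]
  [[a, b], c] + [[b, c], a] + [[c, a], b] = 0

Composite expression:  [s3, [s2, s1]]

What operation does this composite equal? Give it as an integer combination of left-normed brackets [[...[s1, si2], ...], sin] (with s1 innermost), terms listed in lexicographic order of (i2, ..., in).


[[s1, s2], s3]

Antisymmetry and Jacobi reduce to s1-anchored left-normed brackets.
Composite bracket: [s3, [s2, s1]]
Expanding via [a, b] = ab - ba: 4 signed words (2^2 = 4).
The s1-initial words carry the normal form:
  from s1s2s3, sign +1: term +[[s1, s2], s3]


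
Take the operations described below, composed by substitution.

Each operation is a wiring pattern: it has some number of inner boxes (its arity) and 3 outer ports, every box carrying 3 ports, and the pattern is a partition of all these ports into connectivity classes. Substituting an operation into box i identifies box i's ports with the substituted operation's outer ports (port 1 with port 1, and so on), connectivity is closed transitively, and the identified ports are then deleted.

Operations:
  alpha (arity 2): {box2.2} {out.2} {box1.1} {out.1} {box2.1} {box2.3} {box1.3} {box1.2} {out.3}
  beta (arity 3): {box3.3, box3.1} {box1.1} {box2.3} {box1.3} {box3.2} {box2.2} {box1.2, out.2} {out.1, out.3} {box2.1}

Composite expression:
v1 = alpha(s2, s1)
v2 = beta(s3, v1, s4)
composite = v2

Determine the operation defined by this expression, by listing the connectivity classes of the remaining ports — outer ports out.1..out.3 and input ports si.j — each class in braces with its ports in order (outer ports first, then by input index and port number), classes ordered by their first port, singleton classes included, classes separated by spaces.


After gluing at beta, chains via deleted ports link the s-ports.
the subtree at alpha composes to {out.1} {out.2} {out.3} {s1.1} {s1.2} {s1.3} {s2.1} {s2.2} {s2.3} on (s2, s1); out.j = own outer ports
the subtree at beta composes to {out.1, out.3} {out.2, s3.2} {s1.1} {s1.2} {s1.3} {s2.1} {s2.2} {s2.3} {s3.1} {s3.3} {s4.1, s4.3} {s4.2} on (s3, s2, s1, s4); out.j = own outer ports

{out.1, out.3} {out.2, s3.2} {s1.1} {s1.2} {s1.3} {s2.1} {s2.2} {s2.3} {s3.1} {s3.3} {s4.1, s4.3} {s4.2}


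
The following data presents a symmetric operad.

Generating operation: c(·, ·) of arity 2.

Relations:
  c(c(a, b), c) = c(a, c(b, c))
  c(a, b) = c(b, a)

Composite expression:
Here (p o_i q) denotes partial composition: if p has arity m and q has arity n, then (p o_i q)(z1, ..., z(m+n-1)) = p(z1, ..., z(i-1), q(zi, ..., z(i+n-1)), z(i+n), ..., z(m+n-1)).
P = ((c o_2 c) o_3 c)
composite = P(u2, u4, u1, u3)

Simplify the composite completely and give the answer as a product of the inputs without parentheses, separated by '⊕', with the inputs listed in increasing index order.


With c associative and commutative, the u-input set is all that matters.
c(u1, u3) flattens to u1 ⊕ u3
c(u4, c(u1, u3)) flattens to u4 ⊕ u1 ⊕ u3
c(u2, c(u4, c(u1, u3))) flattens to u2 ⊕ u4 ⊕ u1 ⊕ u3
sorting the factors by input index: u1 ⊕ u2 ⊕ u3 ⊕ u4

u1 ⊕ u2 ⊕ u3 ⊕ u4


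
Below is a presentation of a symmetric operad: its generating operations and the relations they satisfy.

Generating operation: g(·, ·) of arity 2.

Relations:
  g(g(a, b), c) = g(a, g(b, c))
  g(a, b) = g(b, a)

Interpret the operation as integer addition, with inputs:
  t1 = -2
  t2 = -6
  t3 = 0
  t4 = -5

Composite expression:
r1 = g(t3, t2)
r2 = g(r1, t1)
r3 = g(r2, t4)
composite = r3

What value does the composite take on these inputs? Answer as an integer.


-13

g(t3, t2) = -6
g(g(t3, t2), t1) = -8
g(g(g(t3, t2), t1), t4) = -13


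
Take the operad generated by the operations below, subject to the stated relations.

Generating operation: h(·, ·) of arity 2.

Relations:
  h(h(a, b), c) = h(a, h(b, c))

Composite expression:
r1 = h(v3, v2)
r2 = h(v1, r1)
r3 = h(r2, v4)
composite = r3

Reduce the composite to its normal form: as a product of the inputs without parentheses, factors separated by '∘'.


v1 ∘ v3 ∘ v2 ∘ v4

Under associativity of h, the answer is the v's in reading order.
h(v3, v2) collapses to v3 ∘ v2
h(v1, h(v3, v2)) collapses to v1 ∘ v3 ∘ v2
h(h(v1, h(v3, v2)), v4) collapses to v1 ∘ v3 ∘ v2 ∘ v4


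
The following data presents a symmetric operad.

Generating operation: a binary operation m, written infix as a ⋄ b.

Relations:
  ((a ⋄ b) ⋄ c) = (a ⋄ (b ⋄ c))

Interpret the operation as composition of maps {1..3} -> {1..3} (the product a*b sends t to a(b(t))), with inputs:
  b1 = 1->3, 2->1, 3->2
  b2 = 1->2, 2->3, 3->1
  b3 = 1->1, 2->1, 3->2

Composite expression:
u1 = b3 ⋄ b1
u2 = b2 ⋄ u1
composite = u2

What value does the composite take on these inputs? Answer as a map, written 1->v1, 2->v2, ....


(b3 ⋄ b1) = 1->2, 2->1, 3->1
(b2 ⋄ (b3 ⋄ b1)) = 1->3, 2->2, 3->2

1->3, 2->2, 3->2


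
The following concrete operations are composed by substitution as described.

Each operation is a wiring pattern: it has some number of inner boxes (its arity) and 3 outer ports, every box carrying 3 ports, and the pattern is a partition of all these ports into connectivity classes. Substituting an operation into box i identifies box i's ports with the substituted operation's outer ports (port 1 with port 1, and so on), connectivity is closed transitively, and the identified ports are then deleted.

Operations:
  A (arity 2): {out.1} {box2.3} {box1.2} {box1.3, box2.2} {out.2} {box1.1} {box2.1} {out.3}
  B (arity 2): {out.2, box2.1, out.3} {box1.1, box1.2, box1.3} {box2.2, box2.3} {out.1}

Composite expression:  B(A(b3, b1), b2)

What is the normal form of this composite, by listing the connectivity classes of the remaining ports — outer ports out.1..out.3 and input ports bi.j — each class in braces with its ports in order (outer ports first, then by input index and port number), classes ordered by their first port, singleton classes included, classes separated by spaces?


{out.1} {out.2, out.3, b2.1} {b1.1} {b1.2, b3.3} {b1.3} {b2.2, b2.3} {b3.1} {b3.2}


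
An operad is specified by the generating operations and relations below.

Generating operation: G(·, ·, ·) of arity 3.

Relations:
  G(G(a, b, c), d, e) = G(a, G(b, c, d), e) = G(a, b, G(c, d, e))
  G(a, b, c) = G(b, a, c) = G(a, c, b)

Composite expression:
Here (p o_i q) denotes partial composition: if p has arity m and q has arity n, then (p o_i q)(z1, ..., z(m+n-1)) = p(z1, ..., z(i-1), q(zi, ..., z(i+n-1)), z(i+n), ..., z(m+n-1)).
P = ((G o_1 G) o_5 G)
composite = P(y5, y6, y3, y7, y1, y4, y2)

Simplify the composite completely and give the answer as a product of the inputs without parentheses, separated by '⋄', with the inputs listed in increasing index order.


y1 ⋄ y2 ⋄ y3 ⋄ y4 ⋄ y5 ⋄ y6 ⋄ y7

Shape and order are irrelevant to G; the y-input set decides.
G(y5, y6, y3) reduces to y5 ⋄ y6 ⋄ y3
G(y1, y4, y2) reduces to y1 ⋄ y4 ⋄ y2
G(G(y5, y6, y3), y7, G(y1, y4, y2)) reduces to y5 ⋄ y6 ⋄ y3 ⋄ y7 ⋄ y1 ⋄ y4 ⋄ y2
commutativity sorts the factors: y1 ⋄ y2 ⋄ y3 ⋄ y4 ⋄ y5 ⋄ y6 ⋄ y7


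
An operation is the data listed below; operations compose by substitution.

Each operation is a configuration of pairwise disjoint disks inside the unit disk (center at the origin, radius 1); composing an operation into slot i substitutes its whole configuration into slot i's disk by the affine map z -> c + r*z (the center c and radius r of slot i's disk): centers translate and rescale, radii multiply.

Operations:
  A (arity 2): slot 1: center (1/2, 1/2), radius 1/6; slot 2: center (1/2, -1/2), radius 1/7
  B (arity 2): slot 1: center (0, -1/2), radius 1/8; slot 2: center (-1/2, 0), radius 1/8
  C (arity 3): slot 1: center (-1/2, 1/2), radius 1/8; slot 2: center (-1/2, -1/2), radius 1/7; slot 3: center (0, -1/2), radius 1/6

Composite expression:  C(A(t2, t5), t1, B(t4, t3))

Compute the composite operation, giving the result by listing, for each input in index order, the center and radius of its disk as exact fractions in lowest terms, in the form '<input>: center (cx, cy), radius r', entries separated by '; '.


t1: center (-1/2, -1/2), radius 1/7; t2: center (-7/16, 9/16), radius 1/48; t3: center (-1/12, -1/2), radius 1/48; t4: center (0, -7/12), radius 1/48; t5: center (-7/16, 7/16), radius 1/56


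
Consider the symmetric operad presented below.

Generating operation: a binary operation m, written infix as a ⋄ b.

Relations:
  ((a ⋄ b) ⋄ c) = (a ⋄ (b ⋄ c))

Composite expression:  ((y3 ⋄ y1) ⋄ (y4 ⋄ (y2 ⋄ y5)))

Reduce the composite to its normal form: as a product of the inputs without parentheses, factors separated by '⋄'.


y3 ⋄ y1 ⋄ y4 ⋄ y2 ⋄ y5

Every regrouping of m is equal, so read the y-inputs in written order.
(y3 ⋄ y1) flattens to y3 ⋄ y1
(y2 ⋄ y5) flattens to y2 ⋄ y5
(y4 ⋄ (y2 ⋄ y5)) flattens to y4 ⋄ y2 ⋄ y5
((y3 ⋄ y1) ⋄ (y4 ⋄ (y2 ⋄ y5))) flattens to y3 ⋄ y1 ⋄ y4 ⋄ y2 ⋄ y5


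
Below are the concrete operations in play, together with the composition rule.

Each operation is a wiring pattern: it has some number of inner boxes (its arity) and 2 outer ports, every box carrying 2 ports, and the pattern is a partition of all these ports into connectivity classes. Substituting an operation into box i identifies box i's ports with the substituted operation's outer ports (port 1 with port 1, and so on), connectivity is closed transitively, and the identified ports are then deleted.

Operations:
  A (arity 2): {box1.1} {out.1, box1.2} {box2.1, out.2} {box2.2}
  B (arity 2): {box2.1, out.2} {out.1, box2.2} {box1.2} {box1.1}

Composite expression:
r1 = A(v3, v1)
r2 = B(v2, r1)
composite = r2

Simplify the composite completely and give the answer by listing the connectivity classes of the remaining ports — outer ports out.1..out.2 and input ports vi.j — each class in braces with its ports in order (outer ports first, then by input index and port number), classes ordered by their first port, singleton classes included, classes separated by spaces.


Reachability decides: close wires over B-identified ports.
stage A: inputs (v3, v1), connectivity {out.1, v3.2} {out.2, v1.1} {v1.2} {v3.1}, out.j its boundary
stage B: inputs (v2, v3, v1), connectivity {out.1, v1.1} {out.2, v3.2} {v1.2} {v2.1} {v2.2} {v3.1}, out.j its boundary

{out.1, v1.1} {out.2, v3.2} {v1.2} {v2.1} {v2.2} {v3.1}


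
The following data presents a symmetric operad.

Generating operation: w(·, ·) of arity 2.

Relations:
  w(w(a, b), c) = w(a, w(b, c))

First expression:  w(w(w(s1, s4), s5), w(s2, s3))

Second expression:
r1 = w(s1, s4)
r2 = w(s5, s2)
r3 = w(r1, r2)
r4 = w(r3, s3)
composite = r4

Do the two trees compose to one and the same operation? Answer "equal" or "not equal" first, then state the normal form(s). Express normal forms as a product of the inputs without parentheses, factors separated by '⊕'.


equal; the common form is s1 ⊕ s4 ⊕ s5 ⊕ s2 ⊕ s3

The first expression reduces to s1 ⊕ s4 ⊕ s5 ⊕ s2 ⊕ s3
The second expression reduces to s1 ⊕ s4 ⊕ s5 ⊕ s2 ⊕ s3
One common form — equal.


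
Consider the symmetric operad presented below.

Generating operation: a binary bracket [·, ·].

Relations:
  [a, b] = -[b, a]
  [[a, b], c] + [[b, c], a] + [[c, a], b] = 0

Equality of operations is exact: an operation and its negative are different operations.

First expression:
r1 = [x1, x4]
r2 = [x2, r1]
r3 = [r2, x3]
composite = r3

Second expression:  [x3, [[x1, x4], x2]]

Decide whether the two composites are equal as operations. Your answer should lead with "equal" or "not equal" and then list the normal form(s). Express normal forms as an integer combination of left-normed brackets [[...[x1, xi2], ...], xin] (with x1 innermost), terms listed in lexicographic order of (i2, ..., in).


Reducing the first expression gives -[[[x1, x4], x2], x3]
Reducing the second expression gives -[[[x1, x4], x2], x3]
Both agree, so they are equal.

equal; the common form is -[[[x1, x4], x2], x3]
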